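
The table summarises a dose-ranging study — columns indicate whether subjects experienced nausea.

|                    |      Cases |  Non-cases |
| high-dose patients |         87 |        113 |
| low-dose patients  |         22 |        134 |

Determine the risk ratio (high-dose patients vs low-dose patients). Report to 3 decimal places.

risk, high-dose patients = 87/200 = 0.4350
risk, low-dose patients = 22/156 = 0.1410
RR = 0.4350 / 0.1410 = 3.085

RR = 3.085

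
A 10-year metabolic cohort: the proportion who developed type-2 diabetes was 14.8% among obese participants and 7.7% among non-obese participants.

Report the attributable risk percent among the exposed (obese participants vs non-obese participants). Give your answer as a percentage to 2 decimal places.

AR% = (0.1480 − 0.0770) / 0.1480 = 0.4797 → 47.97%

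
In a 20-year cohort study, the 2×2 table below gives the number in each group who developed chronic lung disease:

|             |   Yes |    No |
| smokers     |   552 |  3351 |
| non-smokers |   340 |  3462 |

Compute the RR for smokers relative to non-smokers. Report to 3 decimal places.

RR: 1.582

risk, smokers = 552/3903 = 0.1414
risk, non-smokers = 340/3802 = 0.0894
RR = 0.1414 / 0.0894 = 1.582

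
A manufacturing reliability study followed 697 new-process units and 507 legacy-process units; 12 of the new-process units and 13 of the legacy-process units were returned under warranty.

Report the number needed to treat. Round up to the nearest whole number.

NNT: 119

risk, new-process units = 12/697 = 0.017217
risk, legacy-process units = 13/507 = 0.025641
absolute risk difference = 0.008424
1 / 0.008424 = 118.708 → round up → 119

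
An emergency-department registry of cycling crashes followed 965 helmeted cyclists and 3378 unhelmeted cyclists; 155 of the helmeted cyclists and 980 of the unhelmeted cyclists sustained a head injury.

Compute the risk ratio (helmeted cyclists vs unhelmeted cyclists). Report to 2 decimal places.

risk, helmeted cyclists = 155/965 = 0.1606
risk, unhelmeted cyclists = 980/3378 = 0.2901
RR = 0.1606 / 0.2901 = 0.55

0.55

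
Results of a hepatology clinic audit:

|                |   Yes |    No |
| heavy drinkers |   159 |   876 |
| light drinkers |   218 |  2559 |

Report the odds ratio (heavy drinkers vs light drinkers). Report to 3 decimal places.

OR = (159 × 2559) / (876 × 218) = 406881/190968 ≈ 2.131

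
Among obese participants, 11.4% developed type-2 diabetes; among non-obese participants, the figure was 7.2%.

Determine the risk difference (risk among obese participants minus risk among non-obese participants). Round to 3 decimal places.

risk difference = 0.1140 − 0.0720 = 0.042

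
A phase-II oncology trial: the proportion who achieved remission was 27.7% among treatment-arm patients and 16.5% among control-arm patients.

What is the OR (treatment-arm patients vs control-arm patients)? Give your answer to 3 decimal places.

odds, treatment-arm patients = 0.2770/0.7230 = 0.3831
odds, control-arm patients = 0.1650/0.8350 = 0.1976
OR = 0.3831 / 0.1976 = 1.939

OR: 1.939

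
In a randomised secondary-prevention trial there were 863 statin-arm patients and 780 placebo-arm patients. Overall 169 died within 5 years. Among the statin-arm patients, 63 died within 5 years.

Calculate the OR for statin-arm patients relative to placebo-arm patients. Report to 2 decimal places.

0.50

statin-arm patients without the outcome: 863 − 63 = 800
placebo-arm patients with the outcome: 169 − 63 = 106
placebo-arm patients without the outcome: 780 − 106 = 674
OR = (63 × 674) / (800 × 106) = 42462/84800 ≈ 0.50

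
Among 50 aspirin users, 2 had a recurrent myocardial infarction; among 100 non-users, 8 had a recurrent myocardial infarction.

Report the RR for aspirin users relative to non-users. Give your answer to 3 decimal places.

risk, aspirin users = 2/50 = 0.04000
risk, non-users = 8/100 = 0.08000
RR = 0.04000 / 0.08000 = 0.500

0.500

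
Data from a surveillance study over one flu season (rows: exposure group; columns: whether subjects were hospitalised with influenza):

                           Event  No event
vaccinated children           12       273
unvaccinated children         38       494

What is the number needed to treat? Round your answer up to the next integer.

NNT: 35

risk, vaccinated children = 12/285 = 0.042105
risk, unvaccinated children = 38/532 = 0.071429
absolute risk difference = 0.029323
1 / 0.029323 = 34.103 → round up → 35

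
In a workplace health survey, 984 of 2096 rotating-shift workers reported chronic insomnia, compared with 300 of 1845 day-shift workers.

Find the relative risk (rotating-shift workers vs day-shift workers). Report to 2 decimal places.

risk, rotating-shift workers = 984/2096 = 0.4695
risk, day-shift workers = 300/1845 = 0.1626
RR = 0.4695 / 0.1626 = 2.89

RR = 2.89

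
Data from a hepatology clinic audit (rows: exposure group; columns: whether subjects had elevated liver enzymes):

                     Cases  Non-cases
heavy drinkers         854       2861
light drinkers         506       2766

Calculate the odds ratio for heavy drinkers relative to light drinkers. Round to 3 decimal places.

odds, heavy drinkers = 854/2861 = 0.2985
odds, light drinkers = 506/2766 = 0.1829
OR = 0.2985 / 0.1829 = 1.632

OR = 1.632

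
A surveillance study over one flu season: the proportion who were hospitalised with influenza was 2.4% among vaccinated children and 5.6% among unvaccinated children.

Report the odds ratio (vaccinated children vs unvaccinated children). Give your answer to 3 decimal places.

0.415

odds, vaccinated children = 0.02400/0.97600 = 0.02459
odds, unvaccinated children = 0.05600/0.94400 = 0.05932
OR = 0.02459 / 0.05932 = 0.415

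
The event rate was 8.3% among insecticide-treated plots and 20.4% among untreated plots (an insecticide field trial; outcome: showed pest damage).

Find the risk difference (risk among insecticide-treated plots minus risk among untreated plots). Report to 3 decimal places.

risk difference = 0.0830 − 0.2040 = -0.121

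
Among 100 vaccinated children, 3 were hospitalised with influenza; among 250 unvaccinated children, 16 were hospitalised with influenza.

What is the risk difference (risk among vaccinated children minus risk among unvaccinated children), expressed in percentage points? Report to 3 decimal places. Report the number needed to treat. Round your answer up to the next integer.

RD = -3.400; NNT = 30

risk, vaccinated children = 3/100 = 0.03000
risk, unvaccinated children = 16/250 = 0.06400
risk difference = 0.03000 − 0.06400 = -0.03400 → -3.400 percentage points
absolute risk difference = 0.034000
1 / 0.034000 = 29.412 → round up → 30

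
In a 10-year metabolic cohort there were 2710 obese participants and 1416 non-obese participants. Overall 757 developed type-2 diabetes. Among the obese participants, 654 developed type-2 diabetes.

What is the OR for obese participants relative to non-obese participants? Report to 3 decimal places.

4.055

obese participants without the outcome: 2710 − 654 = 2056
non-obese participants with the outcome: 757 − 654 = 103
non-obese participants without the outcome: 1416 − 103 = 1313
OR = (654 × 1313) / (2056 × 103) = 858702/211768 ≈ 4.055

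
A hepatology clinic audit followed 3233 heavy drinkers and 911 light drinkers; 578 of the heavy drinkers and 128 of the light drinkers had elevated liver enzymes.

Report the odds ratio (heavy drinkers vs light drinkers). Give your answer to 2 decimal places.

OR = (578 × 783) / (2655 × 128) = 452574/339840 ≈ 1.33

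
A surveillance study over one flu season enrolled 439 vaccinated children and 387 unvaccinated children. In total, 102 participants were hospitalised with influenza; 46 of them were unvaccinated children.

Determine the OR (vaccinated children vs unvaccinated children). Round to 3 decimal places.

vaccinated children with the outcome: 102 − 46 = 56
vaccinated children without the outcome: 439 − 56 = 383
unvaccinated children without the outcome: 387 − 46 = 341
OR = (56 × 341) / (383 × 46) = 19096/17618 ≈ 1.084

1.084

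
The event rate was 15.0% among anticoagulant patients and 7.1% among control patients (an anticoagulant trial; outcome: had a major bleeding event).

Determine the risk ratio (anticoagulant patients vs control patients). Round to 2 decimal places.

RR = 0.1500 / 0.0710 = 2.11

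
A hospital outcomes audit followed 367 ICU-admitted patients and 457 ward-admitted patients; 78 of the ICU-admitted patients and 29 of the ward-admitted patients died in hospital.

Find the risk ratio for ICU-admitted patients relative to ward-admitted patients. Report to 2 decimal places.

risk, ICU-admitted patients = 78/367 = 0.2125
risk, ward-admitted patients = 29/457 = 0.0635
RR = 0.2125 / 0.0635 = 3.35

RR: 3.35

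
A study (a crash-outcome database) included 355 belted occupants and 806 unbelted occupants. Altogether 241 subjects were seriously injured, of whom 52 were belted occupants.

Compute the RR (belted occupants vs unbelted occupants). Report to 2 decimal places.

belted occupants without the outcome: 355 − 52 = 303
unbelted occupants with the outcome: 241 − 52 = 189
unbelted occupants without the outcome: 806 − 189 = 617
risk, belted occupants = 52/355 = 0.1465
risk, unbelted occupants = 189/806 = 0.2345
RR = 0.1465 / 0.2345 = 0.62

RR: 0.62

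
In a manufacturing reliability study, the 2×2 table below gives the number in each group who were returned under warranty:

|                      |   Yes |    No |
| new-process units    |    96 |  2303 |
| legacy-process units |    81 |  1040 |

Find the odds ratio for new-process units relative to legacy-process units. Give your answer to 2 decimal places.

0.54

odds, new-process units = 96/2303 = 0.04168
odds, legacy-process units = 81/1040 = 0.07788
OR = 0.04168 / 0.07788 = 0.54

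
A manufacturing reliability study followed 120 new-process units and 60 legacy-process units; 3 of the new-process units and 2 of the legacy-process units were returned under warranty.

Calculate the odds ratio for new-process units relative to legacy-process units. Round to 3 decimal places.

OR = (3 × 58) / (117 × 2) = 174/234 ≈ 0.744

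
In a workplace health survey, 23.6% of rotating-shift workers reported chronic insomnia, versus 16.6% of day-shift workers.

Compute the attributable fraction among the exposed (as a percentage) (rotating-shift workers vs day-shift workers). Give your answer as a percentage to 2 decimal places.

AR% = (0.2360 − 0.1660) / 0.2360 = 0.2966 → 29.66%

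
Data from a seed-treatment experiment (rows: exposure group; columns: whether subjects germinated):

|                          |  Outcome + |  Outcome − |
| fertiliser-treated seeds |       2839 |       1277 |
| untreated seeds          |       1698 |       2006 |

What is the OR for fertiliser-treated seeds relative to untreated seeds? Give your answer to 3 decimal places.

OR = (2839 × 2006) / (1277 × 1698) = 5695034/2168346 ≈ 2.626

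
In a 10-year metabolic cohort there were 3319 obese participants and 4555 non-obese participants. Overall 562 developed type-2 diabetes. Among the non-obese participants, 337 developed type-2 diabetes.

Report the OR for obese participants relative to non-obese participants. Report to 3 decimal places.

obese participants with the outcome: 562 − 337 = 225
obese participants without the outcome: 3319 − 225 = 3094
non-obese participants without the outcome: 4555 − 337 = 4218
odds, obese participants = 225/3094 = 0.0727
odds, non-obese participants = 337/4218 = 0.0799
OR = 0.0727 / 0.0799 = 0.910

0.910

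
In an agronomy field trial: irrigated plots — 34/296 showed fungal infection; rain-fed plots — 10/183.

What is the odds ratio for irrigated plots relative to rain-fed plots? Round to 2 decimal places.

OR = (34 × 173) / (262 × 10) = 5882/2620 ≈ 2.25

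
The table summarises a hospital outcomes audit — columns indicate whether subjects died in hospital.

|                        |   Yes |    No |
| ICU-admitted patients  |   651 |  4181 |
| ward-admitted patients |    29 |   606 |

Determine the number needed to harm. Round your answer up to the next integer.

12

risk, ICU-admitted patients = 651/4832 = 0.134727
risk, ward-admitted patients = 29/635 = 0.045669
absolute risk difference = 0.089058
1 / 0.089058 = 11.229 → round up → 12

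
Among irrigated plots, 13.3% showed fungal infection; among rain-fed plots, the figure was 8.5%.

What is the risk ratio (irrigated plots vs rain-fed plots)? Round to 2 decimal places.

RR = 0.1330 / 0.0850 = 1.56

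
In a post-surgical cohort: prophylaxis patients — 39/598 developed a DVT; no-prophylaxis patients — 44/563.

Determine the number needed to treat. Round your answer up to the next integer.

78

risk, prophylaxis patients = 39/598 = 0.065217
risk, no-prophylaxis patients = 44/563 = 0.078153
absolute risk difference = 0.012935
1 / 0.012935 = 77.310 → round up → 78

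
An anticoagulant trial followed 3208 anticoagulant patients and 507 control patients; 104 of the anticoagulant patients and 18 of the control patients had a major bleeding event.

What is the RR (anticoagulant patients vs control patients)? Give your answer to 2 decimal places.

risk, anticoagulant patients = 104/3208 = 0.03242
risk, control patients = 18/507 = 0.03550
RR = 0.03242 / 0.03550 = 0.91

0.91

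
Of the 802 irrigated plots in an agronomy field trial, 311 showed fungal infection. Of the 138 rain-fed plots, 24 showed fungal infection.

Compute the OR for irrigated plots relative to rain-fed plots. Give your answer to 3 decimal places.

OR = (311 × 114) / (491 × 24) = 35454/11784 ≈ 3.009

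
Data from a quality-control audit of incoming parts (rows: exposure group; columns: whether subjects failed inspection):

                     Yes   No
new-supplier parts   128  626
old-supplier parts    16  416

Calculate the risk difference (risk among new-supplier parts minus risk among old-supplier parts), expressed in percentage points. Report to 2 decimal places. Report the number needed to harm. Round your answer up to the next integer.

RD = 13.27; NNH = 8

risk, new-supplier parts = 128/754 = 0.16976
risk, old-supplier parts = 16/432 = 0.03704
risk difference = 0.16976 − 0.03704 = 0.13272 → 13.27 percentage points
absolute risk difference = 0.132724
1 / 0.132724 = 7.534 → round up → 8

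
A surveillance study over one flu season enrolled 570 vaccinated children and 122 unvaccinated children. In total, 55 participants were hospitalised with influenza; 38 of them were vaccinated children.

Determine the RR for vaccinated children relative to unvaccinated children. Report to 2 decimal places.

vaccinated children without the outcome: 570 − 38 = 532
unvaccinated children with the outcome: 55 − 38 = 17
unvaccinated children without the outcome: 122 − 17 = 105
risk, vaccinated children = 38/570 = 0.0667
risk, unvaccinated children = 17/122 = 0.1393
RR = 0.0667 / 0.1393 = 0.48

RR = 0.48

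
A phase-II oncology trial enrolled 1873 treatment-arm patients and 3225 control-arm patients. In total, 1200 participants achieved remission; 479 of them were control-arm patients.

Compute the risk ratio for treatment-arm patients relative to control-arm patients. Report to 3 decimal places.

2.592

treatment-arm patients with the outcome: 1200 − 479 = 721
treatment-arm patients without the outcome: 1873 − 721 = 1152
control-arm patients without the outcome: 3225 − 479 = 2746
risk, treatment-arm patients = 721/1873 = 0.3849
risk, control-arm patients = 479/3225 = 0.1485
RR = 0.3849 / 0.1485 = 2.592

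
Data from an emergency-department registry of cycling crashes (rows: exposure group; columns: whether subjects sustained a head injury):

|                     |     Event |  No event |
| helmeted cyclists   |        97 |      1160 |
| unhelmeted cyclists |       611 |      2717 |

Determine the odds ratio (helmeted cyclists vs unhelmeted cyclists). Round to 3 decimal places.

OR = (97 × 2717) / (1160 × 611) = 263549/708760 ≈ 0.372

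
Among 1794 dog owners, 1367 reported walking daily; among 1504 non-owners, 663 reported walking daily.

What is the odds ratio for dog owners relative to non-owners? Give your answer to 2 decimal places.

OR = (1367 × 841) / (427 × 663) = 1149647/283101 ≈ 4.06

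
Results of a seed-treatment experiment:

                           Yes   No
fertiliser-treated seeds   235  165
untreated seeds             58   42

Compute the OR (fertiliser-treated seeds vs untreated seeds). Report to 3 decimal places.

OR: 1.031

odds, fertiliser-treated seeds = 235/165 = 1.4242
odds, untreated seeds = 58/42 = 1.3810
OR = 1.4242 / 1.3810 = 1.031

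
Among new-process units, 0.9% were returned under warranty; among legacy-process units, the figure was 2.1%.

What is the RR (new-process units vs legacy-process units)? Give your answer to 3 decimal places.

RR = 0.00900 / 0.02100 = 0.429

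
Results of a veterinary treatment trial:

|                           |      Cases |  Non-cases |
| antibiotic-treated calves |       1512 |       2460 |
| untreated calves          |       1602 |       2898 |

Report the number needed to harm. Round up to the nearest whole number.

risk, antibiotic-treated calves = 1512/3972 = 0.380665
risk, untreated calves = 1602/4500 = 0.356000
absolute risk difference = 0.024665
1 / 0.024665 = 40.543 → round up → 41

NNH = 41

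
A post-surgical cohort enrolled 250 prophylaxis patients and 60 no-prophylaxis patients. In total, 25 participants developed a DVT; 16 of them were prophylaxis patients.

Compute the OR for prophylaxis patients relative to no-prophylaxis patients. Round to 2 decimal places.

0.39

prophylaxis patients without the outcome: 250 − 16 = 234
no-prophylaxis patients with the outcome: 25 − 16 = 9
no-prophylaxis patients without the outcome: 60 − 9 = 51
OR = (16 × 51) / (234 × 9) = 816/2106 ≈ 0.39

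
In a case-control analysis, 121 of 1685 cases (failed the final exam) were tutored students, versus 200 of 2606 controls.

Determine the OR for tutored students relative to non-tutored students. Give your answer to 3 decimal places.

0.931

odds, tutored students = 121/200 = 0.6050
odds, non-tutored students = 1564/2406 = 0.6500
OR = 0.6050 / 0.6500 = 0.931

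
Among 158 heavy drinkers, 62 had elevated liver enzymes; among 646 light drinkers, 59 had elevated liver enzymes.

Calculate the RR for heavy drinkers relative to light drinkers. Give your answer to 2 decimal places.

4.30

risk, heavy drinkers = 62/158 = 0.3924
risk, light drinkers = 59/646 = 0.0913
RR = 0.3924 / 0.0913 = 4.30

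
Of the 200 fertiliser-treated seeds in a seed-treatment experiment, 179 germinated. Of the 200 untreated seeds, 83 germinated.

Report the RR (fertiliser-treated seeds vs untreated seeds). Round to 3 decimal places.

RR ≈ 2.157

risk, fertiliser-treated seeds = 179/200 = 0.8950
risk, untreated seeds = 83/200 = 0.4150
RR = 0.8950 / 0.4150 = 2.157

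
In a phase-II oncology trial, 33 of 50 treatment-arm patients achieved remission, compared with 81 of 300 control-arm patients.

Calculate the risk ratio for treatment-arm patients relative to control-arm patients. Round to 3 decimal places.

RR = 2.444

risk, treatment-arm patients = 33/50 = 0.6600
risk, control-arm patients = 81/300 = 0.2700
RR = 0.6600 / 0.2700 = 2.444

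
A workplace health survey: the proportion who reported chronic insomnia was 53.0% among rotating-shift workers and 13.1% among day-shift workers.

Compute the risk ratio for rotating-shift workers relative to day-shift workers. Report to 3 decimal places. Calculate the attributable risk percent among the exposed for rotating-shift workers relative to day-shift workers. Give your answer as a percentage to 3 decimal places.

RR = 0.5300 / 0.1310 = 4.046
AR% = (0.5300 − 0.1310) / 0.5300 = 0.7528 → 75.283%

RR = 4.046; AR% = 75.283%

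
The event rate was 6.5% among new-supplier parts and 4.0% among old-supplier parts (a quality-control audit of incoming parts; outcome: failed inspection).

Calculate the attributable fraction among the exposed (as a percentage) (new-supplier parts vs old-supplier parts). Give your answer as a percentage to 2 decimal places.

AR% = (0.06500 − 0.04000) / 0.06500 = 0.3846 → 38.46%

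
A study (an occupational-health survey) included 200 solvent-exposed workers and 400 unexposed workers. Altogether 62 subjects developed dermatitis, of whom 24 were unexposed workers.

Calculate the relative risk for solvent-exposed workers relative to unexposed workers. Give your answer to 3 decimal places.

solvent-exposed workers with the outcome: 62 − 24 = 38
solvent-exposed workers without the outcome: 200 − 38 = 162
unexposed workers without the outcome: 400 − 24 = 376
risk, solvent-exposed workers = 38/200 = 0.1900
risk, unexposed workers = 24/400 = 0.0600
RR = 0.1900 / 0.0600 = 3.167

3.167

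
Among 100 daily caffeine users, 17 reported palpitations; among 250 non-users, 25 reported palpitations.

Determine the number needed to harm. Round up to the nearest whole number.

risk, daily caffeine users = 17/100 = 0.170000
risk, non-users = 25/250 = 0.100000
absolute risk difference = 0.070000
1 / 0.070000 = 14.286 → round up → 15

NNH ≈ 15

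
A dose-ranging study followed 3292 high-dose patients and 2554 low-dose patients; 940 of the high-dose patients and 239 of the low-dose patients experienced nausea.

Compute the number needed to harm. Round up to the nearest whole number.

risk, high-dose patients = 940/3292 = 0.285541
risk, low-dose patients = 239/2554 = 0.093579
absolute risk difference = 0.191962
1 / 0.191962 = 5.209 → round up → 6

6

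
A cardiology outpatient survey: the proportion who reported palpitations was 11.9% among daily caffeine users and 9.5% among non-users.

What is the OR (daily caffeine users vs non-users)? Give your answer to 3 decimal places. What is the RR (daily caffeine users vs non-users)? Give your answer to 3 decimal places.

OR = 1.287; RR = 1.253

odds, daily caffeine users = 0.1190/0.8810 = 0.1351
odds, non-users = 0.0950/0.9050 = 0.1050
OR = 0.1351 / 0.1050 = 1.287
RR = 0.1190 / 0.0950 = 1.253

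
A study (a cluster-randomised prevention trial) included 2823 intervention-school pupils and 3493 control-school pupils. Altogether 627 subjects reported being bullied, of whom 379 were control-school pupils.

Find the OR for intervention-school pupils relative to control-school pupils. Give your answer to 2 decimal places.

intervention-school pupils with the outcome: 627 − 379 = 248
intervention-school pupils without the outcome: 2823 − 248 = 2575
control-school pupils without the outcome: 3493 − 379 = 3114
OR = (248 × 3114) / (2575 × 379) = 772272/975925 ≈ 0.79

0.79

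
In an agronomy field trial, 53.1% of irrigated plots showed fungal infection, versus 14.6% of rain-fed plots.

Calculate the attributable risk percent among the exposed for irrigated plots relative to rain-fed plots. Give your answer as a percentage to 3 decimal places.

AR% = (0.5310 − 0.1460) / 0.5310 = 0.7250 → 72.505%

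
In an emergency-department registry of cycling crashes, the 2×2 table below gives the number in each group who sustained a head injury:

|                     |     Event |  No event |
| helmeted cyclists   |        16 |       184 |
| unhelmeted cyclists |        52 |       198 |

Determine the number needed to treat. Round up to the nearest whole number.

NNT = 8

risk, helmeted cyclists = 16/200 = 0.080000
risk, unhelmeted cyclists = 52/250 = 0.208000
absolute risk difference = 0.128000
1 / 0.128000 = 7.812 → round up → 8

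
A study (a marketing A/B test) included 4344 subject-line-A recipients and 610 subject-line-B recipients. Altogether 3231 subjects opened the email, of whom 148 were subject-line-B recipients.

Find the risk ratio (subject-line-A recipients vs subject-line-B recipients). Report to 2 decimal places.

2.93

subject-line-A recipients with the outcome: 3231 − 148 = 3083
subject-line-A recipients without the outcome: 4344 − 3083 = 1261
subject-line-B recipients without the outcome: 610 − 148 = 462
risk, subject-line-A recipients = 3083/4344 = 0.7097
risk, subject-line-B recipients = 148/610 = 0.2426
RR = 0.7097 / 0.2426 = 2.93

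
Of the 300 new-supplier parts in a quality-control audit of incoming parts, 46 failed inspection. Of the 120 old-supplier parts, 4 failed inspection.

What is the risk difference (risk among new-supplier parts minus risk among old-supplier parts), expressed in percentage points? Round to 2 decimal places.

risk, new-supplier parts = 46/300 = 0.15333
risk, old-supplier parts = 4/120 = 0.03333
risk difference = 0.15333 − 0.03333 = 0.12000 → 12.00 percentage points

12.00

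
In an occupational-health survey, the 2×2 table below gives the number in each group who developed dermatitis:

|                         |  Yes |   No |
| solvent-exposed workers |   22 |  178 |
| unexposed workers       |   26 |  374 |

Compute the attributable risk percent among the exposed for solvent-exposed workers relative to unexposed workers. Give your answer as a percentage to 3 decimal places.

AR% = 40.909%

risk, solvent-exposed workers = 22/200 = 0.1100
risk, unexposed workers = 26/400 = 0.0650
AR% = (0.1100 − 0.0650) / 0.1100 = 0.4091 → 40.909%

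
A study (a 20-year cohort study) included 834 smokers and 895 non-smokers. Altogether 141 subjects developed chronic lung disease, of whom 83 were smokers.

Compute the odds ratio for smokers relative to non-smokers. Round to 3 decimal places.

OR = 1.595

smokers without the outcome: 834 − 83 = 751
non-smokers with the outcome: 141 − 83 = 58
non-smokers without the outcome: 895 − 58 = 837
OR = (83 × 837) / (751 × 58) = 69471/43558 ≈ 1.595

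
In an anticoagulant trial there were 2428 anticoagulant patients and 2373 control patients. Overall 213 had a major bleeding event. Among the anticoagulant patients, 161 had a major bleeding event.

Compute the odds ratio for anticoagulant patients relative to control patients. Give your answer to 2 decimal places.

anticoagulant patients without the outcome: 2428 − 161 = 2267
control patients with the outcome: 213 − 161 = 52
control patients without the outcome: 2373 − 52 = 2321
odds, anticoagulant patients = 161/2267 = 0.07102
odds, control patients = 52/2321 = 0.02240
OR = 0.07102 / 0.02240 = 3.17

OR ≈ 3.17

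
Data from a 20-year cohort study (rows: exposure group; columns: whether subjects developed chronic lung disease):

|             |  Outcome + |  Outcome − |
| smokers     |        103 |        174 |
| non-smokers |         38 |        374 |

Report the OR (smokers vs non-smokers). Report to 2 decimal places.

5.83

odds, smokers = 103/174 = 0.5920
odds, non-smokers = 38/374 = 0.1016
OR = 0.5920 / 0.1016 = 5.83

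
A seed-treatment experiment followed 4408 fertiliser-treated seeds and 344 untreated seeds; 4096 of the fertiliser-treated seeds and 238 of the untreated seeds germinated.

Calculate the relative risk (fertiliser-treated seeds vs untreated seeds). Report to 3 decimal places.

risk, fertiliser-treated seeds = 4096/4408 = 0.9292
risk, untreated seeds = 238/344 = 0.6919
RR = 0.9292 / 0.6919 = 1.343

1.343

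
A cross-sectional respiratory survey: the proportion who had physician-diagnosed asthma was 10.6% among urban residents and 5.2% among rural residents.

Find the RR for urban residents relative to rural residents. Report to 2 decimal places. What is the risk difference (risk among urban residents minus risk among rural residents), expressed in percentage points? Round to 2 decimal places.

RR = 2.04; RD = 5.40

RR = 0.1060 / 0.0520 = 2.04
risk difference = 0.1060 − 0.0520 = 0.0540 → 5.40 percentage points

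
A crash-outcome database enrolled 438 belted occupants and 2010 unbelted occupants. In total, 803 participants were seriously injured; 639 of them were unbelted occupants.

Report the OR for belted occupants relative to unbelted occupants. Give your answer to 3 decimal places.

belted occupants with the outcome: 803 − 639 = 164
belted occupants without the outcome: 438 − 164 = 274
unbelted occupants without the outcome: 2010 − 639 = 1371
odds, belted occupants = 164/274 = 0.5985
odds, unbelted occupants = 639/1371 = 0.4661
OR = 0.5985 / 0.4661 = 1.284

OR: 1.284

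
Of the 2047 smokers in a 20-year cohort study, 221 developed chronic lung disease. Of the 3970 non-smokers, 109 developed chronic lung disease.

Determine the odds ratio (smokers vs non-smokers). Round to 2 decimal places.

odds, smokers = 221/1826 = 0.12103
odds, non-smokers = 109/3861 = 0.02823
OR = 0.12103 / 0.02823 = 4.29

OR ≈ 4.29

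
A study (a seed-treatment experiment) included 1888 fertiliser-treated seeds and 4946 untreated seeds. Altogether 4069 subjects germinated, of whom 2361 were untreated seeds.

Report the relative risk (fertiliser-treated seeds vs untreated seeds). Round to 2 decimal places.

fertiliser-treated seeds with the outcome: 4069 − 2361 = 1708
fertiliser-treated seeds without the outcome: 1888 − 1708 = 180
untreated seeds without the outcome: 4946 − 2361 = 2585
risk, fertiliser-treated seeds = 1708/1888 = 0.9047
risk, untreated seeds = 2361/4946 = 0.4774
RR = 0.9047 / 0.4774 = 1.90

RR ≈ 1.90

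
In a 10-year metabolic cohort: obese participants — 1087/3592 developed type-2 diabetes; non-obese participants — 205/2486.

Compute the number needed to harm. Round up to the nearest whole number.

5

risk, obese participants = 1087/3592 = 0.302617
risk, non-obese participants = 205/2486 = 0.082462
absolute risk difference = 0.220155
1 / 0.220155 = 4.542 → round up → 5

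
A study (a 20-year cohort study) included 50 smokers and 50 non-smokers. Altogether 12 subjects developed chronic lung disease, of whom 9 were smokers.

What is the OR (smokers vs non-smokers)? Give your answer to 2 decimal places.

OR: 3.44

smokers without the outcome: 50 − 9 = 41
non-smokers with the outcome: 12 − 9 = 3
non-smokers without the outcome: 50 − 3 = 47
odds, smokers = 9/41 = 0.2195
odds, non-smokers = 3/47 = 0.0638
OR = 0.2195 / 0.0638 = 3.44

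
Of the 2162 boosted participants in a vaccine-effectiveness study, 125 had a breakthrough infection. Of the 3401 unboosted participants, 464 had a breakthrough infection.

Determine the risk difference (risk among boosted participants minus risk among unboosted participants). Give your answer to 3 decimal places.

risk, boosted participants = 125/2162 = 0.0578
risk, unboosted participants = 464/3401 = 0.1364
risk difference = 0.0578 − 0.1364 = -0.079

RD = -0.079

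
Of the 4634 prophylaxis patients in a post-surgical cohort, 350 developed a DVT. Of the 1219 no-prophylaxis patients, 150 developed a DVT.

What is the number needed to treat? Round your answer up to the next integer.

NNT: 22

risk, prophylaxis patients = 350/4634 = 0.075529
risk, no-prophylaxis patients = 150/1219 = 0.123052
absolute risk difference = 0.047523
1 / 0.047523 = 21.042 → round up → 22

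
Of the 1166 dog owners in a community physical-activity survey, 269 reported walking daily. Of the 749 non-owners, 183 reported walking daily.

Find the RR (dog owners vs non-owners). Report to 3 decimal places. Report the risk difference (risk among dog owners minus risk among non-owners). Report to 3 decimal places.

RR = 0.944; RD = -0.014

risk, dog owners = 269/1166 = 0.2307
risk, non-owners = 183/749 = 0.2443
RR = 0.2307 / 0.2443 = 0.944
risk difference = 0.2307 − 0.2443 = -0.014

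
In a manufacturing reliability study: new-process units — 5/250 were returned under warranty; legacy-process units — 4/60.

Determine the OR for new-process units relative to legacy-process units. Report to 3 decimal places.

OR = (5 × 56) / (245 × 4) = 280/980 ≈ 0.286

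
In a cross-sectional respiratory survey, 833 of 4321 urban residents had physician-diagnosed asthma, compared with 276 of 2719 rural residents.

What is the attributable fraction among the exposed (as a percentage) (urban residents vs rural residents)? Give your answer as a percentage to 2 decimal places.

47.35%

risk, urban residents = 833/4321 = 0.1928
risk, rural residents = 276/2719 = 0.1015
AR% = (0.1928 − 0.1015) / 0.1928 = 0.4735 → 47.35%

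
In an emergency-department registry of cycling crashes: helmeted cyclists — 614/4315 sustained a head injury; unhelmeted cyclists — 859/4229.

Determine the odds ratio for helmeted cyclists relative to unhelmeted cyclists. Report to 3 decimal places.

odds, helmeted cyclists = 614/3701 = 0.1659
odds, unhelmeted cyclists = 859/3370 = 0.2549
OR = 0.1659 / 0.2549 = 0.651

OR ≈ 0.651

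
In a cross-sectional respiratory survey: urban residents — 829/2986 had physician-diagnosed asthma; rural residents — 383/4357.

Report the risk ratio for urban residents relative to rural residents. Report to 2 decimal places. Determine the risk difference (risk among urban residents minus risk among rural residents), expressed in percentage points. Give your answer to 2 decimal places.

risk, urban residents = 829/2986 = 0.2776
risk, rural residents = 383/4357 = 0.0879
RR = 0.2776 / 0.0879 = 3.16
risk difference = 0.2776 − 0.0879 = 0.1897 → 18.97 percentage points

RR = 3.16; RD = 18.97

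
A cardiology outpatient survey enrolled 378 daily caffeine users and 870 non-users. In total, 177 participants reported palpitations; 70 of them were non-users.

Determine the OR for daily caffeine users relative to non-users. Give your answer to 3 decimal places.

OR ≈ 4.512

daily caffeine users with the outcome: 177 − 70 = 107
daily caffeine users without the outcome: 378 − 107 = 271
non-users without the outcome: 870 − 70 = 800
odds, daily caffeine users = 107/271 = 0.3948
odds, non-users = 70/800 = 0.0875
OR = 0.3948 / 0.0875 = 4.512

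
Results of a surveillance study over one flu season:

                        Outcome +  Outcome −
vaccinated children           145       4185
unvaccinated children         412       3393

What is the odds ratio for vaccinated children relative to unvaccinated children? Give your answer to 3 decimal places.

OR ≈ 0.285

odds, vaccinated children = 145/4185 = 0.03465
odds, unvaccinated children = 412/3393 = 0.12143
OR = 0.03465 / 0.12143 = 0.285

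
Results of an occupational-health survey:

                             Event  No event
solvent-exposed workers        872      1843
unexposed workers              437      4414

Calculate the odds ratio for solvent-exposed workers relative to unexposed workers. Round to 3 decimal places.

odds, solvent-exposed workers = 872/1843 = 0.4731
odds, unexposed workers = 437/4414 = 0.0990
OR = 0.4731 / 0.0990 = 4.779

OR = 4.779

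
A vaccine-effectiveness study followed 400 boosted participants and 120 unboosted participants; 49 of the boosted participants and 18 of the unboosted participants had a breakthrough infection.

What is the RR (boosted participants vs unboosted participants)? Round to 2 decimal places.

0.82

risk, boosted participants = 49/400 = 0.1225
risk, unboosted participants = 18/120 = 0.1500
RR = 0.1225 / 0.1500 = 0.82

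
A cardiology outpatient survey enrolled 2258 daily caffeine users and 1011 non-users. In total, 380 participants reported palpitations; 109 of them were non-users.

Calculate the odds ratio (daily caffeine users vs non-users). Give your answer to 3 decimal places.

1.129

daily caffeine users with the outcome: 380 − 109 = 271
daily caffeine users without the outcome: 2258 − 271 = 1987
non-users without the outcome: 1011 − 109 = 902
OR = (271 × 902) / (1987 × 109) = 244442/216583 ≈ 1.129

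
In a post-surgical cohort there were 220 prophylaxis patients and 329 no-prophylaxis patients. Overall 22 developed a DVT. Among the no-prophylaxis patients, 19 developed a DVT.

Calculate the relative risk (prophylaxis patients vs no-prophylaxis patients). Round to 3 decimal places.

prophylaxis patients with the outcome: 22 − 19 = 3
prophylaxis patients without the outcome: 220 − 3 = 217
no-prophylaxis patients without the outcome: 329 − 19 = 310
risk, prophylaxis patients = 3/220 = 0.01364
risk, no-prophylaxis patients = 19/329 = 0.05775
RR = 0.01364 / 0.05775 = 0.236

0.236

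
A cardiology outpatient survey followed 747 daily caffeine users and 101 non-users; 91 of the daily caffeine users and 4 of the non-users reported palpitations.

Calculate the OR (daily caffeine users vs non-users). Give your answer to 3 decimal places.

OR = (91 × 97) / (656 × 4) = 8827/2624 ≈ 3.364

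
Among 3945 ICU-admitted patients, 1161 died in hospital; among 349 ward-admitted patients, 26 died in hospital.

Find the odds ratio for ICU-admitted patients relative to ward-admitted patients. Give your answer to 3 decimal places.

OR = (1161 × 323) / (2784 × 26) = 375003/72384 ≈ 5.181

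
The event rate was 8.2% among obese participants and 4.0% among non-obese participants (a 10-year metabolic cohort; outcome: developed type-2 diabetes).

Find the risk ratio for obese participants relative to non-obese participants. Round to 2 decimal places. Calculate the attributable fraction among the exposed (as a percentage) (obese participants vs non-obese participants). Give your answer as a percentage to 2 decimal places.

RR = 0.08200 / 0.04000 = 2.05
AR% = (0.08200 − 0.04000) / 0.08200 = 0.5122 → 51.22%

RR = 2.05; AR% = 51.22%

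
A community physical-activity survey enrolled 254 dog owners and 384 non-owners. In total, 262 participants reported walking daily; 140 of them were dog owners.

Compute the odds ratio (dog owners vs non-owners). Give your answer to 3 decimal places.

dog owners without the outcome: 254 − 140 = 114
non-owners with the outcome: 262 − 140 = 122
non-owners without the outcome: 384 − 122 = 262
OR = (140 × 262) / (114 × 122) = 36680/13908 ≈ 2.637

OR: 2.637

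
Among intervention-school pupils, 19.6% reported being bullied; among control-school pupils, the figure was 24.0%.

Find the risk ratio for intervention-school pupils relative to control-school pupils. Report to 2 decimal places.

RR = 0.1960 / 0.2400 = 0.82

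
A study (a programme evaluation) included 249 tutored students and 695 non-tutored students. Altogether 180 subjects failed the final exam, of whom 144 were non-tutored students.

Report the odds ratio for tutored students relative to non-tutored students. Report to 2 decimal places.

OR = 0.65

tutored students with the outcome: 180 − 144 = 36
tutored students without the outcome: 249 − 36 = 213
non-tutored students without the outcome: 695 − 144 = 551
odds, tutored students = 36/213 = 0.1690
odds, non-tutored students = 144/551 = 0.2613
OR = 0.1690 / 0.2613 = 0.65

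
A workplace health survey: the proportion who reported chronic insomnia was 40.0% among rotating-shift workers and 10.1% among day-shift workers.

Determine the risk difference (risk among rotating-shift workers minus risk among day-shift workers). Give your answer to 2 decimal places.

risk difference = 0.4000 − 0.1010 = 0.30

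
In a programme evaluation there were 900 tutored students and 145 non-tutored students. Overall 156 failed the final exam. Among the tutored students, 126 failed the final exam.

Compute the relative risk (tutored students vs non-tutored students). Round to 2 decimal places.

tutored students without the outcome: 900 − 126 = 774
non-tutored students with the outcome: 156 − 126 = 30
non-tutored students without the outcome: 145 − 30 = 115
risk, tutored students = 126/900 = 0.1400
risk, non-tutored students = 30/145 = 0.2069
RR = 0.1400 / 0.2069 = 0.68

0.68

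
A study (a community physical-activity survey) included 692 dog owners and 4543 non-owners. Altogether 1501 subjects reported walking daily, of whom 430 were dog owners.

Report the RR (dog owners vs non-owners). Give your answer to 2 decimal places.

RR = 2.64

dog owners without the outcome: 692 − 430 = 262
non-owners with the outcome: 1501 − 430 = 1071
non-owners without the outcome: 4543 − 1071 = 3472
risk, dog owners = 430/692 = 0.6214
risk, non-owners = 1071/4543 = 0.2357
RR = 0.6214 / 0.2357 = 2.64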